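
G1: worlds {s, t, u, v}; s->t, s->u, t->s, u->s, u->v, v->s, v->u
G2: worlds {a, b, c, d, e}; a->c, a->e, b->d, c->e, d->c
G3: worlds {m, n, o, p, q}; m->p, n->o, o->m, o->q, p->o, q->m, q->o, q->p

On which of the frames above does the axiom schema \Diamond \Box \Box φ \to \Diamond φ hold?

Frame correspondent (Sahlqvist): \forall x \forall y (xRy \to \exists w (y R^2 w \wedge xRw)) — i.e. a generalized confluence (Geach) condition.
G1: holds.
G2: fails — aRc but no w with cR²w and aRw.
G3: fails — mRp but no w with pR²w and mRw.
Valid on: G1.

G1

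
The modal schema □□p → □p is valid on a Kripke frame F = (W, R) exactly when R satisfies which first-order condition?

Suppose □□p→□p is valid. Take Rxy and set V(p)={w : xR²w}. Then □□p at x, so □p at x, so p at y, i.e. ∃z(Rxz∧Rzy).

density: ∀x ∀y (Rxy → ∃z (Rxz ∧ Rzy))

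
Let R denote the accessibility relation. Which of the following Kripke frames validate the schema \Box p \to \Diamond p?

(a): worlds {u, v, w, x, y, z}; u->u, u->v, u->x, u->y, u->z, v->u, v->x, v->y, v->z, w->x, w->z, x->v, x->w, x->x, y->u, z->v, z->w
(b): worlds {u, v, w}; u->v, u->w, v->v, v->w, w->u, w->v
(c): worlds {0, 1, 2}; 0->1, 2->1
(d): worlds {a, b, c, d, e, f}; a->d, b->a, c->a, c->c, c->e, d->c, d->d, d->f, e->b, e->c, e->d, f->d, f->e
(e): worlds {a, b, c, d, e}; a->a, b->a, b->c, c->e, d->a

This is the axiom for seriality; its first-order frame correspondent is \forall x \exists y Rxy.
(a): ✓.
(b): ✓.
(c): fails — world 1 has no successor.
(d): ✓.
(e): fails — world e has no successor.

(a), (b), (d)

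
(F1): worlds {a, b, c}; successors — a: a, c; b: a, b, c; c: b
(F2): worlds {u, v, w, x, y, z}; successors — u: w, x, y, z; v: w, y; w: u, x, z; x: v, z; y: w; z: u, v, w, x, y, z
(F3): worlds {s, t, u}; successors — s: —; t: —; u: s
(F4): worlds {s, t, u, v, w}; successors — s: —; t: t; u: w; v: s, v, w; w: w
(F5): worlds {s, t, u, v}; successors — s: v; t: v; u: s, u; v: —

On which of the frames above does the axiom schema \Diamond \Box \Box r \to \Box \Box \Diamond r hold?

This is the axiom for a generalized confluence (Geach) condition; its first-order frame correspondent is \forall x \forall y \forall z ((xRy \wedge x R^2 z) \to \exists w (y R^2 w \wedge zRw)).
(F1): condition met.
(F2): fails — uRy, uR²v but no t with yR²t and vRt.
(F3): condition met.
(F4): fails — vRs, vR²s but no w* with sR²w* and sRw*.
(F5): fails — uRs, uR²s but no w with sR²w and sRw.

(F1), (F3)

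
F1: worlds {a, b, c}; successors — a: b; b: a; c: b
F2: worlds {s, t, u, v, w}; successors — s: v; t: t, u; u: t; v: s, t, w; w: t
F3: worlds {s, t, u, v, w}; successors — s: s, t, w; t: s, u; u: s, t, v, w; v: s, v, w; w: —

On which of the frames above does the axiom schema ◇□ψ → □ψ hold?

The schema corresponds to the Euclidean property: ∀x ∀y ∀z (Rxy ∧ Rxz → Ryz).
F1: fails — Rab and Rab but not Rbb.
F2: fails — Rsv and Rsv but not Rvv.
F3: fails — Rsw and Rsw but not Rww.
Valid on no frame.

none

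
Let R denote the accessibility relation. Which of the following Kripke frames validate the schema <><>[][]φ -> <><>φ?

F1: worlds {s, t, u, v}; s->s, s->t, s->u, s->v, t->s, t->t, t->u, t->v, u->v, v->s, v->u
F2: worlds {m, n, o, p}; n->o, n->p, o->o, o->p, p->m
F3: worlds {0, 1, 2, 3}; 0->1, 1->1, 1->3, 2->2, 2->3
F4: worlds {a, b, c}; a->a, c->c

Frame correspondent (Sahlqvist): forall x forall y (x R^2 y -> exists w (y R^2 w & x R^2 w)) — i.e. a generalized confluence (Geach) condition.
F1: satisfies the condition.
F2: fails — nR²m but no w with mR²w and nR²w.
F3: fails — 0R²3 but no w with 3R²w and 0R²w.
F4: satisfies the condition.

F1, F4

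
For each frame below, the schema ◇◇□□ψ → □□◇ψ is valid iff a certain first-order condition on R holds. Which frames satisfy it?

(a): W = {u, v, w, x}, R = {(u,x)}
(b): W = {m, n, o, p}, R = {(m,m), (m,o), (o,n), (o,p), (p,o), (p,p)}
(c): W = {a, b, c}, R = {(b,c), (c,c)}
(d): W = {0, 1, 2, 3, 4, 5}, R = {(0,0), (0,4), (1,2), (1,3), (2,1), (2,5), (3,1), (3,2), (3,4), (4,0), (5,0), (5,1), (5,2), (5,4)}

The schema corresponds to a generalized confluence (Geach) condition: ∀x ∀y ∀z ((xR²y ∧ xR²z) → ∃w (yR²w ∧ zRw)).
(a): satisfies the condition.
(b): fails — mR²m, mR²n but no w with mR²w and nRw.
(c): satisfies the condition.
(d): fails — 1R²1, 1R²4 but no w with 1R²w and 4Rw.
Valid on: (a), (c).

(a), (c)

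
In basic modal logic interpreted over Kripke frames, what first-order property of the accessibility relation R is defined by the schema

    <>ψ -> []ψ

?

Suppose ◇ψ→□ψ is valid. Take Rxy, Rxz and set V(ψ)={y}. Then ◇ψ at x, so □ψ at x, so ψ at z, i.e. z=y.
Conversely, on a frame with partial functionality the schema holds at every world under every valuation.
Frame condition: forall x forall y forall z (Rxy & Rxz -> y = z).

Partial functionality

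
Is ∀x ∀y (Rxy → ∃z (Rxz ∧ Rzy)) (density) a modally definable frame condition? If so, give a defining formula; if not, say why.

Definable; □□p → □p defines it

Yes: it is density, defined by the C4 schema □□p → □p.
Suppose □□p→□p is valid. Take Rxy and set V(p)={w : xR²w}. Then □□p at x, so □p at x, so p at y, i.e. ∃z(Rxz∧Rzy).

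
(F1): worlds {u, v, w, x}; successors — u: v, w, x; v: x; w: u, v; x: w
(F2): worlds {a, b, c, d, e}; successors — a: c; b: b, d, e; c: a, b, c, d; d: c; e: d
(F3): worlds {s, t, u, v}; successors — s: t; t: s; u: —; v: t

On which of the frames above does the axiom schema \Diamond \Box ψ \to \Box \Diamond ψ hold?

This is the axiom for convergence; its first-order frame correspondent is \forall x \forall y \forall z (Rxy \wedge Rxz \to \exists w (Ryw \wedge Rzw)).
(F1): fails — Ruv and Ruw but v and w have no common successor.
(F2): fails — Rbb and Rbd but b and d have no common successor.
(F3): satisfies the condition.
Valid on: (F3).

(F3)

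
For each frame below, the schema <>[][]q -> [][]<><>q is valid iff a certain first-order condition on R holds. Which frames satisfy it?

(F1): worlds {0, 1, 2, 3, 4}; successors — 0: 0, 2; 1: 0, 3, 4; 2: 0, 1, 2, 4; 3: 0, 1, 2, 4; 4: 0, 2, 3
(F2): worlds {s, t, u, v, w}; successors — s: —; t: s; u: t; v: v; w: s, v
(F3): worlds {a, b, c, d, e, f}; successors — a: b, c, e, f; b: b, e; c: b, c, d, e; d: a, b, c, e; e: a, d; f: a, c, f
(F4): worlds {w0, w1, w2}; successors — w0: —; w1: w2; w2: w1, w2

(F1), (F3), (F4)

The schema corresponds to a generalized confluence (Geach) condition: forall x forall y forall z ((xRy & x R^2 z) -> exists w (y R^2 w & z R^2 w)).
(F1): condition met.
(F2): fails — uRt, uR²s but no w* with tR²w* and sR²w*.
(F3): condition met.
(F4): condition met.
Valid on: (F1), (F3), (F4).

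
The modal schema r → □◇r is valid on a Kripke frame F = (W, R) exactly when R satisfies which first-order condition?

This schema is the B axiom.
Its frame correspondent is symmetry — ∀x ∀y (Rxy → Ryx).

Symmetry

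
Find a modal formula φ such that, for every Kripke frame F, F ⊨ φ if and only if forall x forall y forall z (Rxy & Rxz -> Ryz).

◇s → □◇s

The condition is the Euclidean property. The 5 schema ◇s → □◇s defines it.
Suppose ◇s→□◇s is valid. Take Rxy, Rxz and set V(s)={y}. Then ◇s at x, so □◇s at x, so ◇s at z, so some w with Rzw has s; w=y, i.e. Rzy. By symmetry of the argument, Ryz.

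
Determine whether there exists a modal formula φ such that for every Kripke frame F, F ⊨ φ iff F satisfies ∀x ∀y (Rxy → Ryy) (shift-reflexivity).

Yes, by □(□p → p)

The condition is shift-reflexivity. A defining modal formula is □(□p → p).
Suppose □(□p→p) is valid. Take Rxy and set V(p)={w : Ryw}. Then at y, □p holds; since □(□p→p) at x, □p→p at y, so p at y, i.e. Ryy.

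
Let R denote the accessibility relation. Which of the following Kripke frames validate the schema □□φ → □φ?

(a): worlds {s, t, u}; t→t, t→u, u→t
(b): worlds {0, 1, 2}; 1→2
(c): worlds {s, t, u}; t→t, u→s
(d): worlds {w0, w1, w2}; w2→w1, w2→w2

Frame correspondent (Sahlqvist): ∀x ∀y (Rxy → ∃z (Rxz ∧ Rzy)) — i.e. density.
(a): holds.
(b): fails — R12 but no z with R1z and Rz2.
(c): fails — Rus but no z with Ruz and Rzs.
(d): holds.

(a), (d)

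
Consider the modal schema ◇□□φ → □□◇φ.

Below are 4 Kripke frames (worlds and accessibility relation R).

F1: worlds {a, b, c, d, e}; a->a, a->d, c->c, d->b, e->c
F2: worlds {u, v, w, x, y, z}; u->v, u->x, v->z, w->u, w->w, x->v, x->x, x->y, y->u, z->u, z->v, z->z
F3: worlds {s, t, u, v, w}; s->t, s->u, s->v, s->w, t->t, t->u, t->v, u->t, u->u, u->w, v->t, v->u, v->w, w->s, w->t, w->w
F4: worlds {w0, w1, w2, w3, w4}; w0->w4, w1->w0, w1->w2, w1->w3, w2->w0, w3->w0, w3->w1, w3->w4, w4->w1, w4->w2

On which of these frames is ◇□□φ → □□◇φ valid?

The schema corresponds to a generalized confluence (Geach) condition: ∀x ∀y ∀z ((xRy ∧ xR²z) → ∃w (yR²w ∧ zRw)).
F1: fails — aRa, aR²b but no w with aR²w and bRw.
F2: fails — wRu, wR²w but no t with uR²t and wRt.
F3: ✓.
F4: fails — w1Rw0, w1R²w0 but no w with w0R²w and w0Rw.
Valid on: F3.

F3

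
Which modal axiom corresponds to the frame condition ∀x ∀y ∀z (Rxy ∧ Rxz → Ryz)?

This is the Euclidean property; the standard corresponding axiom is 5: ◇ψ → □◇ψ.
Suppose ◇ψ→□◇ψ is valid. Take Rxy, Rxz and set V(ψ)={y}. Then ◇ψ at x, so □◇ψ at x, so ◇ψ at z, so some w with Rzw has ψ; w=y, i.e. Rzy. By symmetry of the argument, Ryz.

◇ψ → □◇ψ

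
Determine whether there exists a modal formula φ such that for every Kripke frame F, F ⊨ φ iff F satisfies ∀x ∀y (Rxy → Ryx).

Definable; p → □◇p defines it

The condition is symmetry. A defining modal formula is p → □◇p.
Suppose p→□◇p is valid. Take Rxy and set V(p)={x}. Then p at x, so □◇p at x, so ◇p at y, so some z with Ryz has p; z=x, i.e. Ryx.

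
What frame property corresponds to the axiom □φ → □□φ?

transitivity: ∀x ∀y ∀z (Rxy ∧ Ryz → Rxz)

Suppose □φ→□□φ is valid. Take Rxy, Ryz and set V(φ)={w : Rxw}. Then □φ at x, so □□φ at x, so □φ at y, so φ at z, i.e. Rxz.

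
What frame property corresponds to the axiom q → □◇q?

symmetry

This schema is the B axiom.
It corresponds to symmetry: ∀x ∀y (Rxy → Ryx).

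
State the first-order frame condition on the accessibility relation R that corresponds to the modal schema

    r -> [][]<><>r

This is a Sahlqvist (Geach-type) schema ◇^0□^0r → □^2◇^2r.
Minimal-valuation argument: fix x; take any y with xR^0y and any z with xR^2z. Set V(r) to the set of worlds R-reachable from y in exactly 0 steps. Then □^0r holds at y, so the antecedent holds at x; validity forces ◇^2r at z, giving a w with zR^2w and yR^0w.
First-order correspondent: forall x forall z (x R^2 z -> exists w (x = w & z R^2 w)).

forall x forall z (x R^2 z -> exists w (x = w & z R^2 w))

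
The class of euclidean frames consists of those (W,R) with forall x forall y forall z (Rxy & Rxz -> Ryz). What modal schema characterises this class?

This is the Euclidean property; the standard corresponding axiom is 5: ◇q → □◇q.
Suppose ◇q→□◇q is valid. Take Rxy, Rxz and set V(q)={y}. Then ◇q at x, so □◇q at x, so ◇q at z, so some w with Rzw has q; w=y, i.e. Rzy. By symmetry of the argument, Ryz.

◇q → □◇q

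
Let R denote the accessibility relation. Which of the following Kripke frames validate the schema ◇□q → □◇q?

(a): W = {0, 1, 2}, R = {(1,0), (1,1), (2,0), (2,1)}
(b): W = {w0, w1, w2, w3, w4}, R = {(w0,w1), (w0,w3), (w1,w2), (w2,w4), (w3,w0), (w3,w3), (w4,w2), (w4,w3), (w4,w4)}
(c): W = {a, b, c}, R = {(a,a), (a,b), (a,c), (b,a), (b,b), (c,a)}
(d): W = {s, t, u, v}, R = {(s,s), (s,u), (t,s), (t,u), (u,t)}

The schema corresponds to convergence: ∀x ∀y ∀z (Rxy ∧ Rxz → ∃w (Ryw ∧ Rzw)).
(a): fails — R10 and R10 but 0 and 0 have no common successor.
(b): fails — Rw0w1 and Rw0w3 but w1 and w3 have no common successor.
(c): ✓.
(d): fails — Rsu and Rss but u and s have no common successor.

(c)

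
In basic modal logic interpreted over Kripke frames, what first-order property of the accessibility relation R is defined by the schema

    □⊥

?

This is the Ver axiom.
It corresponds to emptiness of R: ∀x ∀y ¬Rxy.

Emptiness of R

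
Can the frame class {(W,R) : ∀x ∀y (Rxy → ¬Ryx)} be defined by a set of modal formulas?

If a class were modally definable it would be closed under surjective bounded morphisms (Goldblatt–Thomason).
The 4-cycle (worlds w0,w1,w2,w3 with w0→w1→w2→w3→w0) is asymmetric. Mapping every world to a single reflexive point • is a surjective bounded morphism, and the reflexive point is not asymmetric (R•• but asymmetry requires ¬R••).
Hence asymmetry is not modally definable.

No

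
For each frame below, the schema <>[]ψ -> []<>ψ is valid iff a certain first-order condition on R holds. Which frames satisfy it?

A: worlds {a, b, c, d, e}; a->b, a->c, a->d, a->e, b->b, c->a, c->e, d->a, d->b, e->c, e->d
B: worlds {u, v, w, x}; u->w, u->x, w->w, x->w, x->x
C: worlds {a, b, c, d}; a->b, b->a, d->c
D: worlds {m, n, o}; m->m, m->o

B

Frame correspondent (Sahlqvist): forall x forall y forall z (Rxy & Rxz -> exists w (Ryw & Rzw)) — i.e. convergence.
A: fails — Rab and Rae but b and e have no common successor.
B: satisfies the condition.
C: fails — Rdc and Rdc but c and c have no common successor.
D: fails — Rmo and Rmo but o and o have no common successor.
Valid on: B.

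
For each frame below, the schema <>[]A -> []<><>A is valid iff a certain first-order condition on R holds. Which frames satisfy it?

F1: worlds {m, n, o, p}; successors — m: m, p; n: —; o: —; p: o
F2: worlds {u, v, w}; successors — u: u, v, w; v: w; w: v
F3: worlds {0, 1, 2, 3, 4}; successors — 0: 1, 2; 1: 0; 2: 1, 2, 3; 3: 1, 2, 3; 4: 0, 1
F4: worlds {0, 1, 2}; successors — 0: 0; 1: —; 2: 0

F4

Frame correspondent (Sahlqvist): forall x forall y forall z ((xRy & xRz) -> exists w (yRw & z R^2 w)) — i.e. a generalized confluence (Geach) condition.
F1: fails — mRm, mRp but no w with mRw and pR²w.
F2: fails — uRv, uRv but no t with vRt and vR²t.
F3: fails — 0R1, 0R1 but no w with 1Rw and 1R²w.
F4: holds.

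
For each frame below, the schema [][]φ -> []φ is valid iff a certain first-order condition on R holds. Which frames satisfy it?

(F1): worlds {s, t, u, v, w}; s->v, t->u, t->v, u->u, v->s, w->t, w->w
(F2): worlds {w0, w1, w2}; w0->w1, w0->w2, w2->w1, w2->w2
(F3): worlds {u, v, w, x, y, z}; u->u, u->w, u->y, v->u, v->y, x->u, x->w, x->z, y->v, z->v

The schema corresponds to density: forall x forall y (Rxy -> exists z (Rxz & Rzy)).
(F1): fails — Rtv but no z with Rtz and Rzv.
(F2): holds.
(F3): fails — Rzv but no t with Rzt and Rtv.
Valid on: (F2).

(F2)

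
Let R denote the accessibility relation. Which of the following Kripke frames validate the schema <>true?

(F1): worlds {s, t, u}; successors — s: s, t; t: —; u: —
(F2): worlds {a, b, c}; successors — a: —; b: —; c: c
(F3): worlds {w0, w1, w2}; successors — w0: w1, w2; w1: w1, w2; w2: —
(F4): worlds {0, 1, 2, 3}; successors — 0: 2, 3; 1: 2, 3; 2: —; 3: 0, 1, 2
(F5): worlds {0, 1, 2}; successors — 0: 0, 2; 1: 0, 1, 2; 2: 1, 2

(F5)

Frame correspondent (Sahlqvist): forall x exists y Rxy — i.e. seriality.
(F1): fails — world t has no successor.
(F2): fails — world a has no successor.
(F3): fails — world w2 has no successor.
(F4): fails — world 2 has no successor.
(F5): condition met.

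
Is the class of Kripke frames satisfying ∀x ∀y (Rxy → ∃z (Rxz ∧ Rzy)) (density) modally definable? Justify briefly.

Yes — defined by □□r → □r

This is a Sahlqvist condition; the C4 axiom □□r → □r defines it.
Suppose □□r→□r is valid. Take Rxy and set V(r)={w : xR²w}. Then □□r at x, so □r at x, so r at y, i.e. ∃z(Rxz∧Rzy).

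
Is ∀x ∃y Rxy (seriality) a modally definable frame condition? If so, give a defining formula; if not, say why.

Yes — defined by □r → ◇r

The condition is seriality. A defining modal formula is □r → ◇r.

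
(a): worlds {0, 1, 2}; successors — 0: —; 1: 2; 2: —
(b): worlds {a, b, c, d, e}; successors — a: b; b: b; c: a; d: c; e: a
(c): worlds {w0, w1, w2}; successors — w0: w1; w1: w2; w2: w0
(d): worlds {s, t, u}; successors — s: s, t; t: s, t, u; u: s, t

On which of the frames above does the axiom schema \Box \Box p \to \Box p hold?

(d)

Frame correspondent (Sahlqvist): \forall x \forall y (Rxy \to \exists z (Rxz \wedge Rzy)) — i.e. density.
(a): fails — R12 but no z with R1z and Rz2.
(b): fails — Rdc but no z with Rdz and Rzc.
(c): fails — Rw1w2 but no z with Rw1z and Rzw2.
(d): satisfies the condition.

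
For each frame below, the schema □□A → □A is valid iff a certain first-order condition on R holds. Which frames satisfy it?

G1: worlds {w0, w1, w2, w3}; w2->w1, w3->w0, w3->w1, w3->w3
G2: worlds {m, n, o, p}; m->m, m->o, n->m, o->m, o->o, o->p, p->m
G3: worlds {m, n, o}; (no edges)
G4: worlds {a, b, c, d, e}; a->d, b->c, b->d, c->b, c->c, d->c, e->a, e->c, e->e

This is the axiom for density; its first-order frame correspondent is ∀x ∀y (Rxy → ∃z (Rxz ∧ Rzy)).
G1: fails — Rw2w1 but no z with Rw2z and Rzw1.
G2: ✓.
G3: ✓.
G4: fails — Rad but no z with Raz and Rzd.

G2, G3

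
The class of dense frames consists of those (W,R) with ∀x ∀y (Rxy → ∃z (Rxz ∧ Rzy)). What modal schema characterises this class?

This is density; the standard corresponding axiom is C4: □□p → □p.
Suppose □□p→□p is valid. Take Rxy and set V(p)={w : xR²w}. Then □□p at x, so □p at x, so p at y, i.e. ∃z(Rxz∧Rzy).

□□p → □p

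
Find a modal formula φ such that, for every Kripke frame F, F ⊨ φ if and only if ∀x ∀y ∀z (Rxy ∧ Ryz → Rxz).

□r → □□r

This is transitivity; the standard corresponding axiom is 4: □r → □□r.
Suppose □r→□□r is valid. Take Rxy, Ryz and set V(r)={w : Rxw}. Then □r at x, so □□r at x, so □r at y, so r at z, i.e. Rxz.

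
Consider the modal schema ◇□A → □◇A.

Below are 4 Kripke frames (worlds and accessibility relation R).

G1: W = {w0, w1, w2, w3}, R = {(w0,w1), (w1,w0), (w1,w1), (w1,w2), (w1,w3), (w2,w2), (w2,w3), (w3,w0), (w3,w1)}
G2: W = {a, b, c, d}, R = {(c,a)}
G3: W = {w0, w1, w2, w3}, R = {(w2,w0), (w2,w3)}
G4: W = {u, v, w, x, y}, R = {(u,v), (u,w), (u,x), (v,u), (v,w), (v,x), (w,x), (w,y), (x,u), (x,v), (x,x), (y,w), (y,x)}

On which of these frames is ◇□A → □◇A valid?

This is the axiom for convergence; its first-order frame correspondent is ∀x ∀y ∀z (Rxy ∧ Rxz → ∃w (Ryw ∧ Rzw)).
G1: fails — Rw1w2 and Rw1w0 but w2 and w0 have no common successor.
G2: fails — Rca and Rca but a and a have no common successor.
G3: fails — Rw2w0 and Rw2w0 but w0 and w0 have no common successor.
G4: satisfies the condition.
Valid on: G4.

G4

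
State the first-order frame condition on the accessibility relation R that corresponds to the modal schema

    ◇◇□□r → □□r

∀x ∀y ∀z ((xR²y ∧ xR²z) → ∃w (yR²w ∧ z = w))

This is a Sahlqvist (Geach-type) schema ◇^2□^2r → □^2◇^0r.
Minimal-valuation argument: fix x; take any y with xR^2y and any z with xR^2z. Set V(r) to the set of worlds R-reachable from y in exactly 2 steps. Then □^2r holds at y, so the antecedent holds at x; validity forces ◇^0r at z, giving a w with zR^0w and yR^2w.
First-order correspondent: ∀x ∀y ∀z ((xR²y ∧ xR²z) → ∃w (yR²w ∧ z = w)).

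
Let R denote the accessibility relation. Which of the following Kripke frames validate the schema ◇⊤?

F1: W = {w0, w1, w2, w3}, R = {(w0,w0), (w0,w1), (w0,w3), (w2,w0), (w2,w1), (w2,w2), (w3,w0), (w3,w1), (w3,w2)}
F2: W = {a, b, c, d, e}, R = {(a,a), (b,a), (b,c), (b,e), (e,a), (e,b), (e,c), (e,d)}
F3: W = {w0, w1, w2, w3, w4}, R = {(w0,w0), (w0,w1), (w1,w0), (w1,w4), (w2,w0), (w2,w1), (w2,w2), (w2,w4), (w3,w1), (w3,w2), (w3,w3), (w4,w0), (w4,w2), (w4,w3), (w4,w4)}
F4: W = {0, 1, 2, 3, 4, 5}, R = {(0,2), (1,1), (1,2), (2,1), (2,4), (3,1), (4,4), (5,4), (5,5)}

F3, F4

Frame correspondent (Sahlqvist): ∀x ∃y Rxy — i.e. seriality.
F1: fails — world w1 has no successor.
F2: fails — world c has no successor.
F3: holds.
F4: holds.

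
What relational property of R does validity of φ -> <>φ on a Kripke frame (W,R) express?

Equivalently (dual form): □φ → φ.
Suppose □φ→φ is valid. At any x set V(φ)={w : Rxw}. Then □φ holds at x, so φ holds at x, i.e. Rxx.
Conversely, any frame satisfying forall x Rxx validates the schema.
Frame condition: forall x Rxx.

reflexivity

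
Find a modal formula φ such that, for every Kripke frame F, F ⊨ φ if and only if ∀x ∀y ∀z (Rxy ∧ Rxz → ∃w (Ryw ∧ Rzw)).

◇□s → □◇s

This is convergence; the standard corresponding axiom is .2: ◇□s → □◇s.
Suppose ◇□s→□◇s is valid. Take Rxy, Rxz and set V(s)={w : Ryw}. Then □s at y so ◇□s at x, so □◇s at x, so ◇s at z, giving w with Rzw and Ryw.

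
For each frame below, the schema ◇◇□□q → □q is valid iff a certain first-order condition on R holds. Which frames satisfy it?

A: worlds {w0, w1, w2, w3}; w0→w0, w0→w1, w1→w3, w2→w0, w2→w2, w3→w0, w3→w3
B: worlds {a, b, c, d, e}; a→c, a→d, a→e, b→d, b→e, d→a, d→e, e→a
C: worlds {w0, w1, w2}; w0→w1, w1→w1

C

Frame correspondent (Sahlqvist): ∀x ∀y ∀z ((xR²y ∧ xRz) → ∃w (yR²w ∧ z = w)) — i.e. a generalized confluence (Geach) condition.
A: fails — w0R²w1, w0Rw1 but no w with w1R²w and w1=w.
B: fails — aR²a, aRc but no w with aR²w and c=w.
C: satisfies the condition.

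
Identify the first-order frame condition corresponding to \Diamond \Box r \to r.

Symmetry

Replacing r by ¬r and contraposing gives the equivalent schema r → □◇r.
Suppose r→□◇r is valid. Take Rxy and set V(r)={x}. Then r at x, so □◇r at x, so ◇r at y, so some z with Ryz has r; z=x, i.e. Ryx.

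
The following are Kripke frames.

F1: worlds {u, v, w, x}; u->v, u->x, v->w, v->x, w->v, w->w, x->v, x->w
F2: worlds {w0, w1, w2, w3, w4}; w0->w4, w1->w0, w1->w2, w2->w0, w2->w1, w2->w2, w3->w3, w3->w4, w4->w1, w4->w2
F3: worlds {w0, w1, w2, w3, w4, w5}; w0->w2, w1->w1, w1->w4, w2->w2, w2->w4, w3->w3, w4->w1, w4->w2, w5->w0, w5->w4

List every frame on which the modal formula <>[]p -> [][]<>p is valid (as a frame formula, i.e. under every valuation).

The schema corresponds to a generalized confluence (Geach) condition: forall x forall y forall z ((xRy & x R^2 z) -> exists w (yRw & zRw)).
F1: ✓.
F2: fails — w1Rw0, w1R²w1 but no w with w0Rw and w1Rw.
F3: fails — w5Rw0, w5R²w1 but no w with w0Rw and w1Rw.

F1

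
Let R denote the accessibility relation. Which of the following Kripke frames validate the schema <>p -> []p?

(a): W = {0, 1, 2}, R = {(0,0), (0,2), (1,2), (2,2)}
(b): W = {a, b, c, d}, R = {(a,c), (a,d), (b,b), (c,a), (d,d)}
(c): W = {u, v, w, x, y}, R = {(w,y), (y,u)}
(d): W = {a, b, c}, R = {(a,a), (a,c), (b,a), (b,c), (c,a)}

(c)

Frame correspondent (Sahlqvist): forall x forall y forall z (Rxy & Rxz -> y = z) — i.e. partial functionality.
(a): fails — 0 sees both 0 and 2.
(b): fails — a sees both c and d.
(c): holds.
(d): fails — a sees both a and c.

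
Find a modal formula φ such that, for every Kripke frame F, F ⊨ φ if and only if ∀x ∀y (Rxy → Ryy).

This is shift-reflexivity; the standard corresponding axiom is T□: □(□q → q).

□(□q → q)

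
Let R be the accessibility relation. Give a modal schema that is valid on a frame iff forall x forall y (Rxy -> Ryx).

A defining formula is q → □◇q (the B axiom).

q → □◇q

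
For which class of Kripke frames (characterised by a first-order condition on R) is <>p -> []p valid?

Suppose ◇p→□p is valid. Take Rxy, Rxz and set V(p)={y}. Then ◇p at x, so □p at x, so p at z, i.e. z=y.

Partial functionality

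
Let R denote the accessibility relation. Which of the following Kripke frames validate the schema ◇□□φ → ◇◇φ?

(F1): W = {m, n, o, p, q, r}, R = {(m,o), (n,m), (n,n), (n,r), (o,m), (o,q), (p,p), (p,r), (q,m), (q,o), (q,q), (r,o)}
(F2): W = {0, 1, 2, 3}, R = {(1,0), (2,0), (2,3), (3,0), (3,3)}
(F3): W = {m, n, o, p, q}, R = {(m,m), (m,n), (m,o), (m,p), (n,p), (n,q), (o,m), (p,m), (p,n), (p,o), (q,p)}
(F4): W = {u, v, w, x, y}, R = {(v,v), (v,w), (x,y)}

The schema corresponds to a generalized confluence (Geach) condition: ∀x ∀y (xRy → ∃w (yR²w ∧ xR²w)).
(F1): fails — pRr but no w with rR²w and pR²w.
(F2): fails — 1R0 but no w with 0R²w and 1R²w.
(F3): satisfies the condition.
(F4): fails — vRw but no t with wR²t and vR²t.
Valid on: (F3).

(F3)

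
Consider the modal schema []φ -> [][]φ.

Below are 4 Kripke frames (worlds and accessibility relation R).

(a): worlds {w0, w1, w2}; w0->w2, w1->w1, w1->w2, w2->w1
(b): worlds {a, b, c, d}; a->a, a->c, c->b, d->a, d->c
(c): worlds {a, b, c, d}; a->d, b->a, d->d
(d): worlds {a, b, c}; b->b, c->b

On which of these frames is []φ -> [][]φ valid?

(d)

This is the axiom for transitivity; its first-order frame correspondent is forall x forall y forall z (Rxy & Ryz -> Rxz).
(a): fails — Rw0w2 and Rw2w1 but not Rw0w1.
(b): fails — Rdc and Rcb but not Rdb.
(c): fails — Rba and Rad but not Rbd.
(d): holds.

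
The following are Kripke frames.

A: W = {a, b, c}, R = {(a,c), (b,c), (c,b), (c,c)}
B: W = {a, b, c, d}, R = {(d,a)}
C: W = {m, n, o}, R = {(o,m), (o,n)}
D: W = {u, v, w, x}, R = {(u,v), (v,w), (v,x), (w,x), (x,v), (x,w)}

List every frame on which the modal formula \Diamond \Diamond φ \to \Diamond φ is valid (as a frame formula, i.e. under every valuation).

Frame correspondent (Sahlqvist): \forall x \forall y \forall z (Rxy \wedge Ryz \to Rxz) — i.e. transitivity.
A: fails — Rac and Rcb but not Rab.
B: condition met.
C: condition met.
D: fails — Ruv and Rvw but not Ruw.
Valid on: B, C.

B, C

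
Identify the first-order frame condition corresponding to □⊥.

□⊥ is valid iff no world has any successor (otherwise □⊥ fails at any world with one).

Emptiness of R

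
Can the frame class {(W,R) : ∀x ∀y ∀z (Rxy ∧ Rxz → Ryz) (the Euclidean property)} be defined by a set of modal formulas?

Yes, by ◇p → □◇p

Yes: it is the Euclidean property, defined by the 5 schema ◇p → □◇p.
Suppose ◇p→□◇p is valid. Take Rxy, Rxz and set V(p)={y}. Then ◇p at x, so □◇p at x, so ◇p at z, so some w with Rzw has p; w=y, i.e. Rzy. By symmetry of the argument, Ryz.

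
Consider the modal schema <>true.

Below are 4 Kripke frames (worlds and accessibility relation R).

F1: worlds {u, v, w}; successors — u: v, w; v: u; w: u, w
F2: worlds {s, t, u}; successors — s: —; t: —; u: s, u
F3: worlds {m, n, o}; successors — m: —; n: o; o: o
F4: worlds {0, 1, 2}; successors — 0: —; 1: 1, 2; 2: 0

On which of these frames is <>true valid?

Frame correspondent (Sahlqvist): forall x exists y Rxy — i.e. seriality.
F1: holds.
F2: fails — world s has no successor.
F3: fails — world m has no successor.
F4: fails — world 0 has no successor.
Valid on: F1.

F1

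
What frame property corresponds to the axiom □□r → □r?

Suppose □□r→□r is valid. Take Rxy and set V(r)={w : xR²w}. Then □□r at x, so □r at x, so r at y, i.e. ∃z(Rxz∧Rzy).

density: ∀x ∀y (Rxy → ∃z (Rxz ∧ Rzy))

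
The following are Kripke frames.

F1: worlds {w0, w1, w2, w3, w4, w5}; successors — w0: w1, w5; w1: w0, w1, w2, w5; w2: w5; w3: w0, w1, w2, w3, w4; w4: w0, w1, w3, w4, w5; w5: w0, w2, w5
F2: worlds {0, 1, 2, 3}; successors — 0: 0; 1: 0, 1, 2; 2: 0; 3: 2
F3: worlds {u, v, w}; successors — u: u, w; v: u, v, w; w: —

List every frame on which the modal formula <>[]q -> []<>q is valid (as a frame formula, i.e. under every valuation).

F2

Frame correspondent (Sahlqvist): forall x forall y forall z (Rxy & Rxz -> exists w (Ryw & Rzw)) — i.e. convergence.
F1: fails — Rw3w3 and Rw3w2 but w3 and w2 have no common successor.
F2: condition met.
F3: fails — Ruw and Ruw but w and w have no common successor.
Valid on: F2.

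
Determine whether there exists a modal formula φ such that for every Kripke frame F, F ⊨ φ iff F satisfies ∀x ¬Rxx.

Not definable by any modal formula

If a class were modally definable it would be closed under surjective bounded morphisms (Goldblatt–Thomason).
The 5-cycle (worlds w0,w1,w2,w3,w4 with w0→w1→w2→w3→w4→w0) is irreflexive, and the map sending every world to a single reflexive point • is a surjective bounded morphism (forth: every edge maps to (•,•); back: every world has a successor). So any modal formula valid on the 5-cycle is also valid on the reflexive point, which is not irreflexive.
So the class is not modally definable.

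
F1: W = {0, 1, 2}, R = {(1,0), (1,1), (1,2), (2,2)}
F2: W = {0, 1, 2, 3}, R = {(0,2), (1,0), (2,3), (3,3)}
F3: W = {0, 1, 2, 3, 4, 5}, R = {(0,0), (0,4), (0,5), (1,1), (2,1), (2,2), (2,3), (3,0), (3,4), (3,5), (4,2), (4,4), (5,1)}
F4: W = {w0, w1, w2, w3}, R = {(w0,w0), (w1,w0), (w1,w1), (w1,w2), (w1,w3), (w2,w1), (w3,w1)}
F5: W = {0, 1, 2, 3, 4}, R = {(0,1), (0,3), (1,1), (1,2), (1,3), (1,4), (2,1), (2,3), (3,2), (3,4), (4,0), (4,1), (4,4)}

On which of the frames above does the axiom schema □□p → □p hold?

Frame correspondent (Sahlqvist): ∀x ∀y (Rxy → ∃z (Rxz ∧ Rzy)) — i.e. density.
F1: holds.
F2: fails — R10 but no z with R1z and Rz0.
F3: holds.
F4: holds.
F5: fails — R32 but no z with R3z and Rz2.

F1, F3, F4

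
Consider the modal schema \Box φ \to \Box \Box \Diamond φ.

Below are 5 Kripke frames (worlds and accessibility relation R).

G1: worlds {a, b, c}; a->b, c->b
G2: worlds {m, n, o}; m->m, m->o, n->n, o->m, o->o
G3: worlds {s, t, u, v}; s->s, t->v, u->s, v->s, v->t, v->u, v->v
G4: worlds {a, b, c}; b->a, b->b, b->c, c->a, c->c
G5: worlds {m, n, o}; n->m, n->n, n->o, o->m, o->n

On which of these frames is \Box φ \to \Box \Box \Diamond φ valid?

G1, G2

Frame correspondent (Sahlqvist): \forall x \forall z (x R^2 z \to \exists w (xRw \wedge zRw)) — i.e. a generalized confluence (Geach) condition.
G1: holds.
G2: holds.
G3: fails — tR²s but no w with tRw and sRw.
G4: fails — bR²a but no w with bRw and aRw.
G5: fails — nR²m but no w with nRw and mRw.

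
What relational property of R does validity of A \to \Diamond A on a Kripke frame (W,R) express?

reflexivity

This is a form of the T axiom.
Its frame correspondent is reflexivity — \forall x Rxx.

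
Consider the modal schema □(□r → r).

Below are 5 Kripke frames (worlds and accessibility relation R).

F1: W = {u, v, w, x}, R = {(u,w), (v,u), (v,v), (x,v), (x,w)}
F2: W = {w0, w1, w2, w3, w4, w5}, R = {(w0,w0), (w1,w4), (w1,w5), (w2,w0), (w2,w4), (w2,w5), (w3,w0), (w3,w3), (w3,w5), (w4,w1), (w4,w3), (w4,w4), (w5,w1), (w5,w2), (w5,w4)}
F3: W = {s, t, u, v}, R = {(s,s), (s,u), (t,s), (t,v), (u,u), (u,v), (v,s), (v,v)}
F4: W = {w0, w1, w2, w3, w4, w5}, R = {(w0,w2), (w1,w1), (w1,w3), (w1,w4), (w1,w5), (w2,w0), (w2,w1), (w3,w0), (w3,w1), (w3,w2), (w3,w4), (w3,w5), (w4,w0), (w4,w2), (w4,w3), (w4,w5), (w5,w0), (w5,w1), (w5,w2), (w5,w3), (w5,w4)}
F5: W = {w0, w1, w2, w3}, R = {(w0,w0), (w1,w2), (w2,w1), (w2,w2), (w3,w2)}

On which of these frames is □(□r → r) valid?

Frame correspondent (Sahlqvist): ∀x ∀y (Rxy → Ryy) — i.e. shift-reflexivity.
F1: fails — Rxw but not Rww.
F2: fails — Rw1w5 but not Rw5w5.
F3: condition met.
F4: fails — Rw1w3 but not Rw3w3.
F5: fails — Rw2w1 but not Rw1w1.

F3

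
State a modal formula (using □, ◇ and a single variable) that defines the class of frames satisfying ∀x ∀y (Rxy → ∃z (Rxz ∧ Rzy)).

A defining formula is □□s → □s (the C4 axiom).
Suppose □□s→□s is valid. Take Rxy and set V(s)={w : xR²w}. Then □□s at x, so □s at x, so s at y, i.e. ∃z(Rxz∧Rzy).

□□s → □s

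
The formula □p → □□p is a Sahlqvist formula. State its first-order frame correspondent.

Suppose □p→□□p is valid. Take Rxy, Ryz and set V(p)={w : Rxw}. Then □p at x, so □□p at x, so □p at y, so p at z, i.e. Rxz.
The converse is a direct semantic check.
So the correspondent is transitivity.

Transitivity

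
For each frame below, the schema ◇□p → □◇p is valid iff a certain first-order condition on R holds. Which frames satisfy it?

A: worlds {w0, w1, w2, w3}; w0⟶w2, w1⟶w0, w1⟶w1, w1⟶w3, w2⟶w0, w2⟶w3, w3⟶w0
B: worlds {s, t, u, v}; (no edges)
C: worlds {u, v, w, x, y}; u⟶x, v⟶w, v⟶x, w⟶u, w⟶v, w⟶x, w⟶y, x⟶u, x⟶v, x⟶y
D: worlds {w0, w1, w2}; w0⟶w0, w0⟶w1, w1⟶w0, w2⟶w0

The schema corresponds to convergence: ∀x ∀y ∀z (Rxy ∧ Rxz → ∃w (Ryw ∧ Rzw)).
A: fails — Rw1w1 and Rw1w0 but w1 and w0 have no common successor.
B: satisfies the condition.
C: fails — Rwu and Rwx but u and x have no common successor.
D: satisfies the condition.
Valid on: B, D.

B, D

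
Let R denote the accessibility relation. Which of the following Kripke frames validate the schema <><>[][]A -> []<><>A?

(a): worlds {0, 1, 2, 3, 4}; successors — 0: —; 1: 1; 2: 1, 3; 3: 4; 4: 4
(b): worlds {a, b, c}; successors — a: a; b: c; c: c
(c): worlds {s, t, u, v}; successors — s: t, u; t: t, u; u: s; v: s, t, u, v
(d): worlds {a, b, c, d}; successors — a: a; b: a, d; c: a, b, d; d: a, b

This is the axiom for a generalized confluence (Geach) condition; its first-order frame correspondent is forall x forall y forall z ((x R^2 y & xRz) -> exists w (y R^2 w & z R^2 w)).
(a): fails — 2R²1, 2R3 but no w with 1R²w and 3R²w.
(b): holds.
(c): holds.
(d): holds.
Valid on: (b), (c), (d).

(b), (c), (d)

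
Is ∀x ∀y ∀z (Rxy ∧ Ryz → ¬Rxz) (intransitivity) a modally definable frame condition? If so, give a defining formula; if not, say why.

No

Any modally definable frame class is closed under surjective bounded morphisms.
The 5-cycle (worlds 0,1,2,3,4 with 0→1→2→3→4→0) is intransitive. Mapping every world to a single reflexive point • is a surjective bounded morphism; the reflexive point is not intransitive (R••∧R•• but R••).
So no modal formula (or set of formulas) defines exactly the intransitive frames.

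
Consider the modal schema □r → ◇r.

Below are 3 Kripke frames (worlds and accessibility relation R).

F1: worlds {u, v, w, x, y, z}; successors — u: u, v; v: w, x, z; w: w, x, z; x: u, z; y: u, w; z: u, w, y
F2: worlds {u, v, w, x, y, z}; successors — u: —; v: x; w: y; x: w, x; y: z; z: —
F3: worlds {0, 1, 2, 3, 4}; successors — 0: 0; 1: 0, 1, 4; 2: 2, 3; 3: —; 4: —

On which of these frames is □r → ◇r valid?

F1

The schema corresponds to seriality: ∀x ∃y Rxy.
F1: condition met.
F2: fails — world u has no successor.
F3: fails — world 3 has no successor.
Valid on: F1.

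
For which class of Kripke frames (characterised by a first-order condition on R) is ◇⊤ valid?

seriality

This schema is equivalent to the D axiom □q → ◇q.
Its frame correspondent is seriality — ∀x ∃y Rxy.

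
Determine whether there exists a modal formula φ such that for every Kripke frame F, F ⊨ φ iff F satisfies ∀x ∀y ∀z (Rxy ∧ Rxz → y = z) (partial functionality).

Definable; ◇p → □p defines it

Yes: it is partial functionality, defined by the CD schema ◇p → □p.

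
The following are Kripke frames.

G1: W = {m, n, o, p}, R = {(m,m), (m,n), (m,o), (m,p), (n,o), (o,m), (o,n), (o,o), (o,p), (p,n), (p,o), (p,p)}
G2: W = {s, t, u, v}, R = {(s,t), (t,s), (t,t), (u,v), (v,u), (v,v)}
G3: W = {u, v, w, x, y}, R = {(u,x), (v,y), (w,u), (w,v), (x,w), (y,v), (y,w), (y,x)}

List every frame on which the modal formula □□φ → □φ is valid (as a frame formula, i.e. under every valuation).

Frame correspondent (Sahlqvist): ∀x ∀y (Rxy → ∃z (Rxz ∧ Rzy)) — i.e. density.
G1: holds.
G2: holds.
G3: fails — Rxw but no z with Rxz and Rzw.

G1, G2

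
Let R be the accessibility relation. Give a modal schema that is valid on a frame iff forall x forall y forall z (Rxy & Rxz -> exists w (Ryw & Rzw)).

The condition is convergence. The .2 schema ◇□r → □◇r defines it.
Suppose ◇□r→□◇r is valid. Take Rxy, Rxz and set V(r)={w : Ryw}. Then □r at y so ◇□r at x, so □◇r at x, so ◇r at z, giving w with Rzw and Ryw.

◇□r → □◇r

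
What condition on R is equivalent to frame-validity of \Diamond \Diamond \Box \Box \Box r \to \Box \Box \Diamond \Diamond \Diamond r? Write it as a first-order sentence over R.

\forall x \forall y \forall z ((x R^2 y \wedge x R^2 z) \to \exists w (y R^3 w \wedge z R^3 w))

This is a Sahlqvist (Geach-type) schema ◇^2□^3r → □^2◇^3r.
First-order correspondent: \forall x \forall y \forall z ((x R^2 y \wedge x R^2 z) \to \exists w (y R^3 w \wedge z R^3 w)).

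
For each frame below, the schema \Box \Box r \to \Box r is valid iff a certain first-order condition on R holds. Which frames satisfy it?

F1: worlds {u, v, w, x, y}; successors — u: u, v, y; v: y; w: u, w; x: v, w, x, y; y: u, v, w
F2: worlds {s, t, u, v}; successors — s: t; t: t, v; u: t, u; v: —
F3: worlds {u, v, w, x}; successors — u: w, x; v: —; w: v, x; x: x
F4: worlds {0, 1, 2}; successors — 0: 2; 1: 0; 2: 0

This is the axiom for density; its first-order frame correspondent is \forall x \forall y (Rxy \to \exists z (Rxz \wedge Rzy)).
F1: fails — Rvy but no z with Rvz and Rzy.
F2: condition met.
F3: fails — Ruw but no z with Ruz and Rzw.
F4: fails — R10 but no z with R1z and Rz0.

F2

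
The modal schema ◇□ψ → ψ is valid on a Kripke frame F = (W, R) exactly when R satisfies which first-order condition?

symmetry: ∀x ∀y (Rxy → Ryx)

This is frame-equivalent to ψ → □◇ψ (substitute ¬ψ for ψ and contrapose).
Suppose ψ→□◇ψ is valid. Take Rxy and set V(ψ)={x}. Then ψ at x, so □◇ψ at x, so ◇ψ at y, so some z with Ryz has ψ; z=x, i.e. Ryx.
Conversely, any frame satisfying ∀x ∀y (Rxy → Ryx) validates the schema.
Frame condition: ∀x ∀y (Rxy → Ryx).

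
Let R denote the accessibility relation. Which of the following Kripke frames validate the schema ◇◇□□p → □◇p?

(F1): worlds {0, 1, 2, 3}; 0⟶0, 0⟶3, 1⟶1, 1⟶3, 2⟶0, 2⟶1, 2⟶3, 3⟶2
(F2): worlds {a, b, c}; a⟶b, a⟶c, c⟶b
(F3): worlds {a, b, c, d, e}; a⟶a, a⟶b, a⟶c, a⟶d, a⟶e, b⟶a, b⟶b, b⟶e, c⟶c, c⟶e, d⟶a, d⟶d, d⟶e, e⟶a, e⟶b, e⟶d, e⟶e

(F3)

This is the axiom for a generalized confluence (Geach) condition; its first-order frame correspondent is ∀x ∀y ∀z ((xR²y ∧ xRz) → ∃w (yR²w ∧ zRw)).
(F1): fails — 0R²3, 0R3 but no w with 3R²w and 3Rw.
(F2): fails — aR²b, aRb but no w with bR²w and bRw.
(F3): satisfies the condition.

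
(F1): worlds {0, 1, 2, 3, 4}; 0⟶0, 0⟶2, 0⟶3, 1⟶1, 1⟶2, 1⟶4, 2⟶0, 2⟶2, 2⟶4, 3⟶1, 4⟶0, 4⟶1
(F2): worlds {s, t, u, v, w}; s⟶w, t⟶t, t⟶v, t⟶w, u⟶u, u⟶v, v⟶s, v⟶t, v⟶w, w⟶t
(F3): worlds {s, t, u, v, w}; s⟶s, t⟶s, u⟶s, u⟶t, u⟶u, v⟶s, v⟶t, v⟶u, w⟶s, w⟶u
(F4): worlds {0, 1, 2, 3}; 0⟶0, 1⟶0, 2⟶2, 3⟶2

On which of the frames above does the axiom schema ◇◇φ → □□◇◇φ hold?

This is the axiom for a generalized confluence (Geach) condition; its first-order frame correspondent is ∀x ∀y ∀z ((xR²y ∧ xR²z) → ∃w (y = w ∧ zR²w)).
(F1): fails — 0R²0, 0R²3 but no w with 0=w and 3R²w.
(F2): fails — tR²s, tR²s but no w* with s=w* and sR²w*.
(F3): fails — uR²t, uR²s but no w* with t=w* and sR²w*.
(F4): ✓.
Valid on: (F4).

(F4)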